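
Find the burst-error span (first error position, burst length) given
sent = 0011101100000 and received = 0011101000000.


XOR: 0000000100000

Burst at position 7, length 1


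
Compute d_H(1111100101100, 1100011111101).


XOR: 0011111010001
Count of 1s: 7

7


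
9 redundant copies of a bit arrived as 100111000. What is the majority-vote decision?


Ones: 4 out of 9
Threshold: 5

0 (4/9 voted 1)


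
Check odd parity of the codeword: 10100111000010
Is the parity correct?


Number of 1s: 6

No, parity error (6 ones)


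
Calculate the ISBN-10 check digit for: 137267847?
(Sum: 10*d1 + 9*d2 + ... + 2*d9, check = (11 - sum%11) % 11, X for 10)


Weighted sum: 236
236 mod 11 = 5

Check digit: 6


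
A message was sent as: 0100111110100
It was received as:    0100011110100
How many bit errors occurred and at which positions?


XOR: 0000100000000

1 error(s) at position(s): 4


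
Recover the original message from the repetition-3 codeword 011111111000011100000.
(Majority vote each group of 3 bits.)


Groups: 011, 111, 111, 000, 011, 100, 000
Majority votes: 1110100

1110100


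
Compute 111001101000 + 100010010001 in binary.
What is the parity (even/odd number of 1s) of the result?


111001101000 = 3688
100010010001 = 2193
Sum = 5881 = 1011011111001
1s count = 9

odd parity (9 ones in 1011011111001)


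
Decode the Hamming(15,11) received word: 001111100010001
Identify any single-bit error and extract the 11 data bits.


Syndrome = 7: error at position 7

Data: 11100010001 (corrected bit 7)


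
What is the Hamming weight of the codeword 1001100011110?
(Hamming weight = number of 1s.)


Counting 1s in 1001100011110

7


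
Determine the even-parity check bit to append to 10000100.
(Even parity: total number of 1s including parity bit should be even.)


Number of 1s in data: 2
Parity bit: 0

0


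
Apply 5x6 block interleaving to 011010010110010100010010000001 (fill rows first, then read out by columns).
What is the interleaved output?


Matrix:
  011010
  010110
  010100
  010010
  000001
Read columns: 000001111010000011001101000001

000001111010000011001101000001


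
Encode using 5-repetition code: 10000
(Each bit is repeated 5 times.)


Each bit -> 5 copies

1111100000000000000000000


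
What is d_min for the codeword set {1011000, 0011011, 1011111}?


Comparing all pairs, minimum distance: 2
Can detect 1 errors, correct 0 errors

2


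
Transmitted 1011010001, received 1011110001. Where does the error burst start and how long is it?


XOR: 0000100000

Burst at position 4, length 1


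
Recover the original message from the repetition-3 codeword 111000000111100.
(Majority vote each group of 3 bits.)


Groups: 111, 000, 000, 111, 100
Majority votes: 10010

10010


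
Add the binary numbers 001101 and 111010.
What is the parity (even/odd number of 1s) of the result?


001101 = 13
111010 = 58
Sum = 71 = 1000111
1s count = 4

even parity (4 ones in 1000111)


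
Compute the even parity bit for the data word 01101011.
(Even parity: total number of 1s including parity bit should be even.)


Number of 1s in data: 5
Parity bit: 1

1


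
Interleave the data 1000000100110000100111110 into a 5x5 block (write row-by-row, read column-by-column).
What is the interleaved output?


Matrix:
  10000
  00100
  11000
  01001
  11110
Read columns: 1010100111010010000100010

1010100111010010000100010


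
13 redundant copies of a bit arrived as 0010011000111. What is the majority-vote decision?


Ones: 6 out of 13
Threshold: 7

0 (6/13 voted 1)


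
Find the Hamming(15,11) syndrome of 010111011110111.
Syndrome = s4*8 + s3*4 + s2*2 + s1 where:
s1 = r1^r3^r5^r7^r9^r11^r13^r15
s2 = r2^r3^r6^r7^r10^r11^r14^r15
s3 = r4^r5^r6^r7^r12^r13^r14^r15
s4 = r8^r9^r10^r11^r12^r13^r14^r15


s1=1, s2=0, s3=0, s4=1

Syndrome = 9 (error at position 9)


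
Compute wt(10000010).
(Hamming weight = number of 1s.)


Counting 1s in 10000010

2


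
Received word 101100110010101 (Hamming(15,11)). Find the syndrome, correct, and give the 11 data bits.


Syndrome = 0: no error detected

Data: 10010010101 (no errors)


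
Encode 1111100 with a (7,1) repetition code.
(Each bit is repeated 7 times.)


Each bit -> 7 copies

1111111111111111111111111111111111100000000000000


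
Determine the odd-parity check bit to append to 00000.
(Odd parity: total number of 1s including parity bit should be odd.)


Number of 1s in data: 0
Parity bit: 1

1


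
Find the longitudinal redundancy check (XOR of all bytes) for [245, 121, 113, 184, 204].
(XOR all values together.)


XOR chain: 245 ^ 121 ^ 113 ^ 184 ^ 204 = 137

137


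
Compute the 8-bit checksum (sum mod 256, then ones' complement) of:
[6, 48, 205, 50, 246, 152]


Sum = 707 mod 256 = 195
Complement = 60

60


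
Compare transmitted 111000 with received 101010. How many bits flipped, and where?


XOR: 010010

2 error(s) at position(s): 1, 4


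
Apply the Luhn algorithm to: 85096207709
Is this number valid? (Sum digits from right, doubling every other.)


Luhn sum = 49
49 mod 10 = 9

Invalid (Luhn sum mod 10 = 9)


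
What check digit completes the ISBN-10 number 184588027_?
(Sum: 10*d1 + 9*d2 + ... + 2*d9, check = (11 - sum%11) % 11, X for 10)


Weighted sum: 257
257 mod 11 = 4

Check digit: 7


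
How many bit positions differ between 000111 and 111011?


XOR: 111100
Count of 1s: 4

4


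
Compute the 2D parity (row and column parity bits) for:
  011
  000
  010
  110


Row parities: 0010
Column parities: 111

Row P: 0010, Col P: 111, Corner: 1


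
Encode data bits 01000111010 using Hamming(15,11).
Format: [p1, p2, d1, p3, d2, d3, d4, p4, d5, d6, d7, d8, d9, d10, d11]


Parity bits: p1=0, p2=1, p3=1, p4=0

010110000111010


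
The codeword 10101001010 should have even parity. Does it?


Number of 1s: 5

No, parity error (5 ones)


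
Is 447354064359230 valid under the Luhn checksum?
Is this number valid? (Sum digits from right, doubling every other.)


Luhn sum = 73
73 mod 10 = 3

Invalid (Luhn sum mod 10 = 3)


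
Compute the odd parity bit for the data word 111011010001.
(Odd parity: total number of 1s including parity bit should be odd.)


Number of 1s in data: 7
Parity bit: 0

0


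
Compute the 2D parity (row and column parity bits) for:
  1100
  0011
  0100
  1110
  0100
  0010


Row parities: 001111
Column parities: 0011

Row P: 001111, Col P: 0011, Corner: 0


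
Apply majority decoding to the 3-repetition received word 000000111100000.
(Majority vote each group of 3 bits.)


Groups: 000, 000, 111, 100, 000
Majority votes: 00100

00100


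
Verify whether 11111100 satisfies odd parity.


Number of 1s: 6

No, parity error (6 ones)


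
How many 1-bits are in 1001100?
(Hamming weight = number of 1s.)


Counting 1s in 1001100

3


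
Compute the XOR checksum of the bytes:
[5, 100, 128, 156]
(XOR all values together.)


XOR chain: 5 ^ 100 ^ 128 ^ 156 = 125

125


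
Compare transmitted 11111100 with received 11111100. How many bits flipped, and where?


XOR: 00000000

0 errors (received matches sent)


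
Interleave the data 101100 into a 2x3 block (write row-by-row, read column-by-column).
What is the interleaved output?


Matrix:
  101
  100
Read columns: 110010

110010


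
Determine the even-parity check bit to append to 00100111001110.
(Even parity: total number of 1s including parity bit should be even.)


Number of 1s in data: 7
Parity bit: 1

1


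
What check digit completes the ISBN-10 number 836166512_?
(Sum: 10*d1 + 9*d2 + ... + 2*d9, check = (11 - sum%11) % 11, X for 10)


Weighted sum: 255
255 mod 11 = 2

Check digit: 9


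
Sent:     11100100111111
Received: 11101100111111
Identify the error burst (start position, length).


XOR: 00001000000000

Burst at position 4, length 1


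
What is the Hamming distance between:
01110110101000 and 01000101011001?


XOR: 00110011110001
Count of 1s: 7

7


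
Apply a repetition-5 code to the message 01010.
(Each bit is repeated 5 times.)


Each bit -> 5 copies

0000011111000001111100000


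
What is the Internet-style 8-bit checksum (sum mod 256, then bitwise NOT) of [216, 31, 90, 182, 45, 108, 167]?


Sum = 839 mod 256 = 71
Complement = 184

184


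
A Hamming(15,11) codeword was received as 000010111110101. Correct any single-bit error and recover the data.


Syndrome = 0: no error detected

Data: 01011110101 (no errors)


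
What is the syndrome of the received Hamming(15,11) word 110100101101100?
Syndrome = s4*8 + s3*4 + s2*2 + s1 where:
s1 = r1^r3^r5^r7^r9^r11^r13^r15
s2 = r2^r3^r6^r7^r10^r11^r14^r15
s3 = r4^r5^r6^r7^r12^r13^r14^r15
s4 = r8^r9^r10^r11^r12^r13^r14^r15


s1=0, s2=1, s3=0, s4=0

Syndrome = 2 (error at position 2)


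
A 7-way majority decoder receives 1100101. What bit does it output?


Ones: 4 out of 7
Threshold: 4

1 (4/7 voted 1)


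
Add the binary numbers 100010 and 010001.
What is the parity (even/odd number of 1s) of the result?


100010 = 34
010001 = 17
Sum = 51 = 110011
1s count = 4

even parity (4 ones in 110011)


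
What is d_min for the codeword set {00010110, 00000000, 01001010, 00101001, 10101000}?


Comparing all pairs, minimum distance: 2
Can detect 1 errors, correct 0 errors

2


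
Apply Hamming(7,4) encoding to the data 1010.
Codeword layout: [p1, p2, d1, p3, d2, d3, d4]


Parity bits: p1=1, p2=0, p3=1

1011010


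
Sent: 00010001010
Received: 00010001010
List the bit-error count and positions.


XOR: 00000000000

0 errors (received matches sent)


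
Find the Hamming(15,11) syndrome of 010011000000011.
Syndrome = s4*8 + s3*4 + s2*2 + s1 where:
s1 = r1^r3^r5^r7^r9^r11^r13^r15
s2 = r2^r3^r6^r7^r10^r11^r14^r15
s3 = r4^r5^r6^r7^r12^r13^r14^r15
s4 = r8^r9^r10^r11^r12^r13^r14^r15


s1=0, s2=0, s3=0, s4=0

Syndrome = 0 (no error)


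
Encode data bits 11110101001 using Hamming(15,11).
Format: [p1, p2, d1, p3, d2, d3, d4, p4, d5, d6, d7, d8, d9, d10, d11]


Parity bits: p1=0, p2=1, p3=1, p4=1

011111110101001


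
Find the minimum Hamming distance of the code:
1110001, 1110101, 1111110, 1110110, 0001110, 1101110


Comparing all pairs, minimum distance: 1
Can detect 0 errors, correct 0 errors

1


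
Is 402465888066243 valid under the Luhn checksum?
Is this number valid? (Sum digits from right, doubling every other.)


Luhn sum = 66
66 mod 10 = 6

Invalid (Luhn sum mod 10 = 6)


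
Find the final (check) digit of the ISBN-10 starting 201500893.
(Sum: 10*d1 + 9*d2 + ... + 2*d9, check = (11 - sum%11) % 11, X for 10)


Weighted sum: 128
128 mod 11 = 7

Check digit: 4


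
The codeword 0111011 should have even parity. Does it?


Number of 1s: 5

No, parity error (5 ones)


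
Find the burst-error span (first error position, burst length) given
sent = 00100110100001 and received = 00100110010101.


XOR: 00000000110100

Burst at position 8, length 4


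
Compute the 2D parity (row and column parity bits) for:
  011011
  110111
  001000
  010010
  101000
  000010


Row parities: 011001
Column parities: 011100

Row P: 011001, Col P: 011100, Corner: 1


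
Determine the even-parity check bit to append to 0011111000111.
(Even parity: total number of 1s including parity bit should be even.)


Number of 1s in data: 8
Parity bit: 0

0


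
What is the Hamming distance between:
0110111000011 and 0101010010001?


XOR: 0011101010010
Count of 1s: 6

6


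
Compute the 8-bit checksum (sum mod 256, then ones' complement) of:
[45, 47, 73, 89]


Sum = 254 mod 256 = 254
Complement = 1

1


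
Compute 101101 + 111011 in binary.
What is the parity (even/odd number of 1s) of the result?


101101 = 45
111011 = 59
Sum = 104 = 1101000
1s count = 3

odd parity (3 ones in 1101000)


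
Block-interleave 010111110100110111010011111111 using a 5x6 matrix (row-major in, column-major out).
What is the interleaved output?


Matrix:
  010111
  110100
  110111
  010011
  111111
Read columns: 011011111100001111011011110111

011011111100001111011011110111


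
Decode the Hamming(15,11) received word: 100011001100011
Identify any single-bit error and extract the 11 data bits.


Syndrome = 0: no error detected

Data: 01101100011 (no errors)


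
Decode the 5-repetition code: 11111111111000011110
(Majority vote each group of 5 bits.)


Groups: 11111, 11111, 10000, 11110
Majority votes: 1101

1101


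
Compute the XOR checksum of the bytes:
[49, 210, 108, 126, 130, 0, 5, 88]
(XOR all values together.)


XOR chain: 49 ^ 210 ^ 108 ^ 126 ^ 130 ^ 0 ^ 5 ^ 88 = 46

46


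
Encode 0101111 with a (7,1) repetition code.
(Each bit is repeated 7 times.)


Each bit -> 7 copies

0000000111111100000001111111111111111111111111111


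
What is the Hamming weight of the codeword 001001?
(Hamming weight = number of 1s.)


Counting 1s in 001001

2


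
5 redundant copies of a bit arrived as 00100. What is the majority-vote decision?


Ones: 1 out of 5
Threshold: 3

0 (1/5 voted 1)


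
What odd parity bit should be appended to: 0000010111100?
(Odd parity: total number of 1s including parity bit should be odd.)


Number of 1s in data: 5
Parity bit: 0

0


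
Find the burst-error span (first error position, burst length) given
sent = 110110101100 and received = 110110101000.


XOR: 000000000100

Burst at position 9, length 1


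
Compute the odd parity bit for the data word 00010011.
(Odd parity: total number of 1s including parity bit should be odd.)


Number of 1s in data: 3
Parity bit: 0

0


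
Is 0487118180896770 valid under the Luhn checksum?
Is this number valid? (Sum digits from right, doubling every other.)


Luhn sum = 67
67 mod 10 = 7

Invalid (Luhn sum mod 10 = 7)


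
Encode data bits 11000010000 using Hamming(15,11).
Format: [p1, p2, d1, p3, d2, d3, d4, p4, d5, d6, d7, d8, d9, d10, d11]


Parity bits: p1=1, p2=0, p3=1, p4=1

101110010010000


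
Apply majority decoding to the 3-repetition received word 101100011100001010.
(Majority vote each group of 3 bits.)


Groups: 101, 100, 011, 100, 001, 010
Majority votes: 101000

101000


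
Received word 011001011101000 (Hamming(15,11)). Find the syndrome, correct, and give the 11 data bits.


Syndrome = 0: no error detected

Data: 10101101000 (no errors)


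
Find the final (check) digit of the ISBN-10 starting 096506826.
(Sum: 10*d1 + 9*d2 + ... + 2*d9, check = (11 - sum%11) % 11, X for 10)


Weighted sum: 244
244 mod 11 = 2

Check digit: 9


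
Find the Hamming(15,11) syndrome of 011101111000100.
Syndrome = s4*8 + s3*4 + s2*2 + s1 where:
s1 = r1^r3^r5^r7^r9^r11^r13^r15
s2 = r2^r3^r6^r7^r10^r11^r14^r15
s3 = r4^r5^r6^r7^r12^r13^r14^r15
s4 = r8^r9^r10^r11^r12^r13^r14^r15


s1=0, s2=0, s3=0, s4=1

Syndrome = 8 (error at position 8)


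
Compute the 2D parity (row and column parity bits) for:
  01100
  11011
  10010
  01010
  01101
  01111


Row parities: 000010
Column parities: 01101

Row P: 000010, Col P: 01101, Corner: 1


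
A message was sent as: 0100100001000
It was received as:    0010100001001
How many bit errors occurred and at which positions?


XOR: 0110000000001

3 error(s) at position(s): 1, 2, 12


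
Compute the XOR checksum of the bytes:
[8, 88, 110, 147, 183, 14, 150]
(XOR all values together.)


XOR chain: 8 ^ 88 ^ 110 ^ 147 ^ 183 ^ 14 ^ 150 = 130

130


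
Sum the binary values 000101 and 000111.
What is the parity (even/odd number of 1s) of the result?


000101 = 5
000111 = 7
Sum = 12 = 1100
1s count = 2

even parity (2 ones in 1100)


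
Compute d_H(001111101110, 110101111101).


XOR: 111010010011
Count of 1s: 7

7


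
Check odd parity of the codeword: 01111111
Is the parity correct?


Number of 1s: 7

Yes, parity is correct (7 ones)


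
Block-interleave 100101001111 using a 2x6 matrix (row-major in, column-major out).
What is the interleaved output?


Matrix:
  100101
  001111
Read columns: 100001110111

100001110111


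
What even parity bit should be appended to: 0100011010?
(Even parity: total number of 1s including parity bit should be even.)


Number of 1s in data: 4
Parity bit: 0

0


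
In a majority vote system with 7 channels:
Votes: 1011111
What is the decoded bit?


Ones: 6 out of 7
Threshold: 4

1 (6/7 voted 1)


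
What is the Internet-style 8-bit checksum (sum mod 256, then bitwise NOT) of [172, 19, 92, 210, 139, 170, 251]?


Sum = 1053 mod 256 = 29
Complement = 226

226


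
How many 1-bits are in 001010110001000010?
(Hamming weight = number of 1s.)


Counting 1s in 001010110001000010

6


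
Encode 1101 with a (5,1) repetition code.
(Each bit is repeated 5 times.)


Each bit -> 5 copies

11111111110000011111


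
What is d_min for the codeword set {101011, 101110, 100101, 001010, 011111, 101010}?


Comparing all pairs, minimum distance: 1
Can detect 0 errors, correct 0 errors

1


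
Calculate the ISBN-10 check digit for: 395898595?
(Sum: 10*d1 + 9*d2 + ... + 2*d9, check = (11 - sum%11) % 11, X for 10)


Weighted sum: 358
358 mod 11 = 6

Check digit: 5


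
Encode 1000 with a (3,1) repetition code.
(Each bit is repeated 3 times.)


Each bit -> 3 copies

111000000000


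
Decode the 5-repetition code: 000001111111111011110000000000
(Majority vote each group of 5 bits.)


Groups: 00000, 11111, 11111, 01111, 00000, 00000
Majority votes: 011100

011100


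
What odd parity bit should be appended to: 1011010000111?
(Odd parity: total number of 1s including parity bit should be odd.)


Number of 1s in data: 7
Parity bit: 0

0


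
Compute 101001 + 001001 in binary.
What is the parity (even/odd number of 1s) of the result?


101001 = 41
001001 = 9
Sum = 50 = 110010
1s count = 3

odd parity (3 ones in 110010)


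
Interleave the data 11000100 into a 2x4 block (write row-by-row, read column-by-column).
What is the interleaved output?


Matrix:
  1100
  0100
Read columns: 10110000

10110000


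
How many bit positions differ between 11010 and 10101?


XOR: 01111
Count of 1s: 4

4


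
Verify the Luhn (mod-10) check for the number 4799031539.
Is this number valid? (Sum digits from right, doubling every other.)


Luhn sum = 58
58 mod 10 = 8

Invalid (Luhn sum mod 10 = 8)


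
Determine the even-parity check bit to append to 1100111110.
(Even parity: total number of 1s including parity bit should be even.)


Number of 1s in data: 7
Parity bit: 1

1


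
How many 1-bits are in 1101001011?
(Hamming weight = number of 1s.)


Counting 1s in 1101001011

6


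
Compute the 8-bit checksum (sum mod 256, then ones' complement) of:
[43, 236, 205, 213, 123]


Sum = 820 mod 256 = 52
Complement = 203

203


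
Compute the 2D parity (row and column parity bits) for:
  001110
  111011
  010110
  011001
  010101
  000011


Row parities: 111110
Column parities: 101100

Row P: 111110, Col P: 101100, Corner: 1


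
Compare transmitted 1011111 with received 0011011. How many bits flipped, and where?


XOR: 1000100

2 error(s) at position(s): 0, 4


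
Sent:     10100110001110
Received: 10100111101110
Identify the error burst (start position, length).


XOR: 00000001100000

Burst at position 7, length 2


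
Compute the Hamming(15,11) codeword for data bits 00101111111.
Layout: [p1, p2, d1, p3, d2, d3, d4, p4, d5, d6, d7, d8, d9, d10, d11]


Parity bits: p1=0, p2=1, p3=1, p4=1

010101011111111


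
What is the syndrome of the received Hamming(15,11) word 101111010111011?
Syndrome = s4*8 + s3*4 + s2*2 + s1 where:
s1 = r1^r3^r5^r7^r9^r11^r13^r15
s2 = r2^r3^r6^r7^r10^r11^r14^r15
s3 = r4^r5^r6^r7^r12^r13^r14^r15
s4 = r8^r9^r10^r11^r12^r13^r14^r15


s1=1, s2=0, s3=0, s4=0

Syndrome = 1 (error at position 1)


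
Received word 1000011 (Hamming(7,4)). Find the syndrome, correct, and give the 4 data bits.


Syndrome = 0: no error detected

Data: 0011 (no errors)


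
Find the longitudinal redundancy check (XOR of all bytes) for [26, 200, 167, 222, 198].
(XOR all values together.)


XOR chain: 26 ^ 200 ^ 167 ^ 222 ^ 198 = 109

109


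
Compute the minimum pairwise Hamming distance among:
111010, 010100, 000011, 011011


Comparing all pairs, minimum distance: 2
Can detect 1 errors, correct 0 errors

2


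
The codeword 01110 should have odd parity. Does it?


Number of 1s: 3

Yes, parity is correct (3 ones)


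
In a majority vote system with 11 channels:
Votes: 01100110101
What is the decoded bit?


Ones: 6 out of 11
Threshold: 6

1 (6/11 voted 1)


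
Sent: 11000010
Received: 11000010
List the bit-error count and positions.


XOR: 00000000

0 errors (received matches sent)


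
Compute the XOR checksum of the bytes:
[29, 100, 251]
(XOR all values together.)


XOR chain: 29 ^ 100 ^ 251 = 130

130


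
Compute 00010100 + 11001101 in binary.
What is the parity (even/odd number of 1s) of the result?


00010100 = 20
11001101 = 205
Sum = 225 = 11100001
1s count = 4

even parity (4 ones in 11100001)


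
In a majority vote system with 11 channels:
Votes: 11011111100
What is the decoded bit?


Ones: 8 out of 11
Threshold: 6

1 (8/11 voted 1)


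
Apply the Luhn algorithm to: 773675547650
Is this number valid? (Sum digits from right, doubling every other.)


Luhn sum = 51
51 mod 10 = 1

Invalid (Luhn sum mod 10 = 1)


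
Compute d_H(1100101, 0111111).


XOR: 1011010
Count of 1s: 4

4


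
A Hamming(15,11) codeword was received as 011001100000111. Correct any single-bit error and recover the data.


Syndrome = 12: error at position 12

Data: 10110001111 (corrected bit 12)


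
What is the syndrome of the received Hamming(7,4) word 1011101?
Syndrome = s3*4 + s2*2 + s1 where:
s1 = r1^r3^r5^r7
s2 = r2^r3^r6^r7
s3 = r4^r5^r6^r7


s1=0, s2=0, s3=1

Syndrome = 4 (error at position 4)


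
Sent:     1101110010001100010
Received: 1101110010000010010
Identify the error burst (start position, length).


XOR: 0000000000001110000

Burst at position 12, length 3


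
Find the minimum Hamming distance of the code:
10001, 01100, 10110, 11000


Comparing all pairs, minimum distance: 2
Can detect 1 errors, correct 0 errors

2


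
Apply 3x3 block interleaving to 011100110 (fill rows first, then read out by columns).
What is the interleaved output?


Matrix:
  011
  100
  110
Read columns: 011101100

011101100


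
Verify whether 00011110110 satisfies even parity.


Number of 1s: 6

Yes, parity is correct (6 ones)


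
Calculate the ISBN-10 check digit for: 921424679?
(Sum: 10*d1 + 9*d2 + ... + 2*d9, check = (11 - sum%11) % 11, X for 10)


Weighted sum: 239
239 mod 11 = 8

Check digit: 3


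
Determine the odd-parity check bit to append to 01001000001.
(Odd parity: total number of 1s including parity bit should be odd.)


Number of 1s in data: 3
Parity bit: 0

0


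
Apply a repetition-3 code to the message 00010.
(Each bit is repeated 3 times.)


Each bit -> 3 copies

000000000111000


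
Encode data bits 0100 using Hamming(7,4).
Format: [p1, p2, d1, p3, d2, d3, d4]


Parity bits: p1=1, p2=0, p3=1

1001100


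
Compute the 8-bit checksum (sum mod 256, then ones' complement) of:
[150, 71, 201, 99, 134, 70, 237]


Sum = 962 mod 256 = 194
Complement = 61

61


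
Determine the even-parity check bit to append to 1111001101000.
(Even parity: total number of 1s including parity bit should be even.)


Number of 1s in data: 7
Parity bit: 1

1


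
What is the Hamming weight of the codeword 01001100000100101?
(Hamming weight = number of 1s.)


Counting 1s in 01001100000100101

6


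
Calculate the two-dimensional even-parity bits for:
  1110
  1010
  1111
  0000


Row parities: 1000
Column parities: 1011

Row P: 1000, Col P: 1011, Corner: 1


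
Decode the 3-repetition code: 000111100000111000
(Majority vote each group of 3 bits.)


Groups: 000, 111, 100, 000, 111, 000
Majority votes: 010010

010010


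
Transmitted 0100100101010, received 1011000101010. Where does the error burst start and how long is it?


XOR: 1111100000000

Burst at position 0, length 5


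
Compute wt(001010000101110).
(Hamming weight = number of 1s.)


Counting 1s in 001010000101110

6


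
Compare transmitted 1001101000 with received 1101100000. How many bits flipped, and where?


XOR: 0100001000

2 error(s) at position(s): 1, 6


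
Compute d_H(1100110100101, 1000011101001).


XOR: 0100101001100
Count of 1s: 5

5


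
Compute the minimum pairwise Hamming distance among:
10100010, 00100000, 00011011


Comparing all pairs, minimum distance: 2
Can detect 1 errors, correct 0 errors

2


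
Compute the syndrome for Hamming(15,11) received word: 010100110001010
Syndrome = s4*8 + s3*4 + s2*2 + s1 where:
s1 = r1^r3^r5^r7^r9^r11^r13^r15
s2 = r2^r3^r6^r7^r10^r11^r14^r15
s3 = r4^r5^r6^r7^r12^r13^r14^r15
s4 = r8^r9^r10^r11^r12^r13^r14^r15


s1=1, s2=1, s3=0, s4=1

Syndrome = 11 (error at position 11)


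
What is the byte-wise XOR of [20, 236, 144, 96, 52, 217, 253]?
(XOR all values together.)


XOR chain: 20 ^ 236 ^ 144 ^ 96 ^ 52 ^ 217 ^ 253 = 24

24


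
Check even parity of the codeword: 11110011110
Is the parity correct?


Number of 1s: 8

Yes, parity is correct (8 ones)


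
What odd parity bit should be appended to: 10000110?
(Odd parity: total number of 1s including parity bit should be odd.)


Number of 1s in data: 3
Parity bit: 0

0


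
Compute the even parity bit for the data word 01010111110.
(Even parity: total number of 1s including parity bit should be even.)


Number of 1s in data: 7
Parity bit: 1

1


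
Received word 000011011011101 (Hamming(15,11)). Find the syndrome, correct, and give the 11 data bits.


Syndrome = 7: error at position 7

Data: 01111011101 (corrected bit 7)


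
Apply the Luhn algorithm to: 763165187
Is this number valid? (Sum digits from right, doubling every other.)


Luhn sum = 37
37 mod 10 = 7

Invalid (Luhn sum mod 10 = 7)


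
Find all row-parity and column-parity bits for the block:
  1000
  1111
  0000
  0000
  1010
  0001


Row parities: 100001
Column parities: 1100

Row P: 100001, Col P: 1100, Corner: 0


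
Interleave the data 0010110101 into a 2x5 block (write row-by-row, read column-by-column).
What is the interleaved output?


Matrix:
  00101
  10101
Read columns: 0100110011

0100110011


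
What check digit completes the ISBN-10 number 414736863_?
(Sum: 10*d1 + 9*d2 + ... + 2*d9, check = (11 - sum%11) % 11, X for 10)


Weighted sum: 234
234 mod 11 = 3

Check digit: 8


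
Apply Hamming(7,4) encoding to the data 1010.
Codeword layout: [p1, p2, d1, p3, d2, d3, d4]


Parity bits: p1=1, p2=0, p3=1

1011010


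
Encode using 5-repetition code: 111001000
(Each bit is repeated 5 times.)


Each bit -> 5 copies

111111111111111000000000011111000000000000000


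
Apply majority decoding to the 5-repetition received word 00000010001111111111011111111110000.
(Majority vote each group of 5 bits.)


Groups: 00000, 01000, 11111, 11111, 01111, 11111, 10000
Majority votes: 0011110

0011110


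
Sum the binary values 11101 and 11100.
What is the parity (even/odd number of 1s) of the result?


11101 = 29
11100 = 28
Sum = 57 = 111001
1s count = 4

even parity (4 ones in 111001)


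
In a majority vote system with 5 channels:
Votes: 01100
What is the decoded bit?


Ones: 2 out of 5
Threshold: 3

0 (2/5 voted 1)


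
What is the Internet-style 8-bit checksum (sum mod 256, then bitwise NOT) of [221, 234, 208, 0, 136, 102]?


Sum = 901 mod 256 = 133
Complement = 122

122


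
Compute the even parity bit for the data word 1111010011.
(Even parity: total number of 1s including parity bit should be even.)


Number of 1s in data: 7
Parity bit: 1

1


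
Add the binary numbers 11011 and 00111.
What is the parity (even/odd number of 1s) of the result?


11011 = 27
00111 = 7
Sum = 34 = 100010
1s count = 2

even parity (2 ones in 100010)


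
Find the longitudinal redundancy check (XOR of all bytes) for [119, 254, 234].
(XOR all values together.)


XOR chain: 119 ^ 254 ^ 234 = 99

99


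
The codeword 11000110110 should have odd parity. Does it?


Number of 1s: 6

No, parity error (6 ones)


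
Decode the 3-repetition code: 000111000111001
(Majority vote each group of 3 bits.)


Groups: 000, 111, 000, 111, 001
Majority votes: 01010

01010


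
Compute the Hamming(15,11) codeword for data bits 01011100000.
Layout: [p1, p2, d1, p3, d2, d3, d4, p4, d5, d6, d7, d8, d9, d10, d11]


Parity bits: p1=1, p2=0, p3=0, p4=0

100010101100000


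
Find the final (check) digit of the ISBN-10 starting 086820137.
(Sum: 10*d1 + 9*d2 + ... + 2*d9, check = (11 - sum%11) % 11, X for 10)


Weighted sum: 215
215 mod 11 = 6

Check digit: 5


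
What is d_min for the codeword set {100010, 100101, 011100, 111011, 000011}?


Comparing all pairs, minimum distance: 2
Can detect 1 errors, correct 0 errors

2


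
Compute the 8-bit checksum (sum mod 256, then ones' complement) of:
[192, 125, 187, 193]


Sum = 697 mod 256 = 185
Complement = 70

70


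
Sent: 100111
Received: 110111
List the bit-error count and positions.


XOR: 010000

1 error(s) at position(s): 1


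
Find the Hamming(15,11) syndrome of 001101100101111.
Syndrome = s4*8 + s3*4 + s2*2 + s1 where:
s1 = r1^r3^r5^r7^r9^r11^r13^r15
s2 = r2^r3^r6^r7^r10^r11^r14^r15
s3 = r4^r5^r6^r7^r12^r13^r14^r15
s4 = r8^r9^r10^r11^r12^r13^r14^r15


s1=0, s2=0, s3=1, s4=1

Syndrome = 12 (error at position 12)


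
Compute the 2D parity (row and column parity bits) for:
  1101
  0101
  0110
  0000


Row parities: 1000
Column parities: 1110

Row P: 1000, Col P: 1110, Corner: 1


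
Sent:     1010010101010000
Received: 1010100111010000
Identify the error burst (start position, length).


XOR: 0000110010000000

Burst at position 4, length 5


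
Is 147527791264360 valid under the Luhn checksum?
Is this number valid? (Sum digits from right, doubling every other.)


Luhn sum = 65
65 mod 10 = 5

Invalid (Luhn sum mod 10 = 5)


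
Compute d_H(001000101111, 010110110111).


XOR: 011110011000
Count of 1s: 6

6


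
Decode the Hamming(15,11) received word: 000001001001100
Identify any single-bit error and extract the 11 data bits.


Syndrome = 14: error at position 14

Data: 00101001110 (corrected bit 14)


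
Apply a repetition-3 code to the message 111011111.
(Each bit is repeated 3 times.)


Each bit -> 3 copies

111111111000111111111111111


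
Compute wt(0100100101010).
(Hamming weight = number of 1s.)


Counting 1s in 0100100101010

5


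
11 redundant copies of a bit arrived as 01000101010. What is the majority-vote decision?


Ones: 4 out of 11
Threshold: 6

0 (4/11 voted 1)


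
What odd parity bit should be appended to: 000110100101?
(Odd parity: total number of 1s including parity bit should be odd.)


Number of 1s in data: 5
Parity bit: 0

0


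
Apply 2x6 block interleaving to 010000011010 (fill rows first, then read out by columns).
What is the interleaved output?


Matrix:
  010000
  011010
Read columns: 001101000100

001101000100


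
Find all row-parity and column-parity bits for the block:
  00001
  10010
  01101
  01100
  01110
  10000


Row parities: 101011
Column parities: 01100

Row P: 101011, Col P: 01100, Corner: 0


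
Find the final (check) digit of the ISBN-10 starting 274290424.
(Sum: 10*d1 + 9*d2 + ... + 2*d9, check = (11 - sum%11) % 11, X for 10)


Weighted sum: 213
213 mod 11 = 4

Check digit: 7


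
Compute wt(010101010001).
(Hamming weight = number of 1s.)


Counting 1s in 010101010001

5


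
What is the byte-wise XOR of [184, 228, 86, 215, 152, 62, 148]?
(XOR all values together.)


XOR chain: 184 ^ 228 ^ 86 ^ 215 ^ 152 ^ 62 ^ 148 = 239

239


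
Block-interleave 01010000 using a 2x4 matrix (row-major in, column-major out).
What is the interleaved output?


Matrix:
  0101
  0000
Read columns: 00100010

00100010


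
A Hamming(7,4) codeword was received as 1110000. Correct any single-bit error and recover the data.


Syndrome = 0: no error detected

Data: 1000 (no errors)


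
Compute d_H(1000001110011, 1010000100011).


XOR: 0010001010000
Count of 1s: 3

3


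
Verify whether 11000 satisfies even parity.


Number of 1s: 2

Yes, parity is correct (2 ones)


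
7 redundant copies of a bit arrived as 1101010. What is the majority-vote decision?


Ones: 4 out of 7
Threshold: 4

1 (4/7 voted 1)


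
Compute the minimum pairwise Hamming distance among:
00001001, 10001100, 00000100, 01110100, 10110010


Comparing all pairs, minimum distance: 2
Can detect 1 errors, correct 0 errors

2


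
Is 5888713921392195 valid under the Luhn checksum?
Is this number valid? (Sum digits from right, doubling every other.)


Luhn sum = 84
84 mod 10 = 4

Invalid (Luhn sum mod 10 = 4)


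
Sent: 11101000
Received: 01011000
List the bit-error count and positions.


XOR: 10110000

3 error(s) at position(s): 0, 2, 3


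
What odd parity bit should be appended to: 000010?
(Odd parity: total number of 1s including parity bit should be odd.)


Number of 1s in data: 1
Parity bit: 0

0


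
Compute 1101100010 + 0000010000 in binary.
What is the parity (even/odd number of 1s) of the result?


1101100010 = 866
0000010000 = 16
Sum = 882 = 1101110010
1s count = 6

even parity (6 ones in 1101110010)


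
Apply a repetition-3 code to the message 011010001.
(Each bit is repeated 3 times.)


Each bit -> 3 copies

000111111000111000000000111


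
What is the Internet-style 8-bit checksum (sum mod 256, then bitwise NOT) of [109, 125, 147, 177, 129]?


Sum = 687 mod 256 = 175
Complement = 80

80


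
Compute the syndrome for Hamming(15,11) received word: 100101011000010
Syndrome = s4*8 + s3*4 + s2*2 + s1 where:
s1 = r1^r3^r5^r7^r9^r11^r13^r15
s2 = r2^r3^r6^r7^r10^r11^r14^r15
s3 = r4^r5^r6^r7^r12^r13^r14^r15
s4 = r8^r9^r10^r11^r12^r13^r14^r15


s1=0, s2=0, s3=1, s4=1

Syndrome = 12 (error at position 12)


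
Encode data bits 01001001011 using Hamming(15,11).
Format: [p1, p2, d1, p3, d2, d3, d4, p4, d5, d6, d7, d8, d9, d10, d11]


Parity bits: p1=1, p2=0, p3=0, p4=0

100010001001011


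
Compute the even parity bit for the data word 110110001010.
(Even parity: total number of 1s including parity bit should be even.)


Number of 1s in data: 6
Parity bit: 0

0


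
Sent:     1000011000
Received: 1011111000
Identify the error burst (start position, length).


XOR: 0011100000

Burst at position 2, length 3


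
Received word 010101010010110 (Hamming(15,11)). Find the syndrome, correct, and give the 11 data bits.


Syndrome = 0: no error detected

Data: 00100010110 (no errors)


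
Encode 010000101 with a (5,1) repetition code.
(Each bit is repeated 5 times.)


Each bit -> 5 copies

000001111100000000000000000000111110000011111


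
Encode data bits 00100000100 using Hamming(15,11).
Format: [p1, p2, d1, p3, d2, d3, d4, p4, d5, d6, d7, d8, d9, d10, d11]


Parity bits: p1=1, p2=1, p3=0, p4=1

110001010000100


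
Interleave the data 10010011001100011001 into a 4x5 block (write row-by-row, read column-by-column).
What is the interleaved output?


Matrix:
  10010
  01100
  11000
  11001
Read columns: 10110111010010000001

10110111010010000001


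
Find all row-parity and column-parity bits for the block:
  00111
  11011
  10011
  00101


Row parities: 1010
Column parities: 01010

Row P: 1010, Col P: 01010, Corner: 0


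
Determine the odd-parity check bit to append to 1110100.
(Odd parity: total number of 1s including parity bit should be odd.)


Number of 1s in data: 4
Parity bit: 1

1


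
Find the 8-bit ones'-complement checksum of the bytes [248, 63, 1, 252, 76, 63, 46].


Sum = 749 mod 256 = 237
Complement = 18

18


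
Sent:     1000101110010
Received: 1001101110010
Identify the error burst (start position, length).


XOR: 0001000000000

Burst at position 3, length 1


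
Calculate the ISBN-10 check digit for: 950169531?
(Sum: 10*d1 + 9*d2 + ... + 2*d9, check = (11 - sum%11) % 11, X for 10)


Weighted sum: 254
254 mod 11 = 1

Check digit: X


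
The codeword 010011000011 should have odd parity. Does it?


Number of 1s: 5

Yes, parity is correct (5 ones)


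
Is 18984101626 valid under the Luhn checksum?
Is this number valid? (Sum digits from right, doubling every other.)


Luhn sum = 48
48 mod 10 = 8

Invalid (Luhn sum mod 10 = 8)


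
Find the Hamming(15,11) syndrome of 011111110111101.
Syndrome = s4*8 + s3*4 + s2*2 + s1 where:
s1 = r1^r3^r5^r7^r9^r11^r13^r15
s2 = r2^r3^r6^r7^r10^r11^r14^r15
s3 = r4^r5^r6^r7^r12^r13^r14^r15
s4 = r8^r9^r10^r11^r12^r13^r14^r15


s1=0, s2=1, s3=1, s4=0

Syndrome = 6 (error at position 6)


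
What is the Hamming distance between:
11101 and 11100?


XOR: 00001
Count of 1s: 1

1


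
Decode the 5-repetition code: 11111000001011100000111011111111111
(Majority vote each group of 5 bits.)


Groups: 11111, 00000, 10111, 00000, 11101, 11111, 11111
Majority votes: 1010111

1010111


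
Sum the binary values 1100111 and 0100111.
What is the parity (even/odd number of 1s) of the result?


1100111 = 103
0100111 = 39
Sum = 142 = 10001110
1s count = 4

even parity (4 ones in 10001110)


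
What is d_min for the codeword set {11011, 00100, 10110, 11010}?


Comparing all pairs, minimum distance: 1
Can detect 0 errors, correct 0 errors

1


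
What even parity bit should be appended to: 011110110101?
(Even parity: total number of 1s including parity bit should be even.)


Number of 1s in data: 8
Parity bit: 0

0


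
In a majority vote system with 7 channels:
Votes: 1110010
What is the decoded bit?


Ones: 4 out of 7
Threshold: 4

1 (4/7 voted 1)


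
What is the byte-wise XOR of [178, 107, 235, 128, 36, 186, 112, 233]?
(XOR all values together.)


XOR chain: 178 ^ 107 ^ 235 ^ 128 ^ 36 ^ 186 ^ 112 ^ 233 = 181

181


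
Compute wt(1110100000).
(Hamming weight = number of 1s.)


Counting 1s in 1110100000

4


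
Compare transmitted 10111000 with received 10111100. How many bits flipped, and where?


XOR: 00000100

1 error(s) at position(s): 5


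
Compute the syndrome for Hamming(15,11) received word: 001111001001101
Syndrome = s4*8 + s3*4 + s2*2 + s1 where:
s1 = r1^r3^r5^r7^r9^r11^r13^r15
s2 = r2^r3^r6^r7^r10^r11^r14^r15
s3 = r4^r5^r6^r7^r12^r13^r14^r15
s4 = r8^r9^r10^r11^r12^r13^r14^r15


s1=1, s2=1, s3=0, s4=0

Syndrome = 3 (error at position 3)


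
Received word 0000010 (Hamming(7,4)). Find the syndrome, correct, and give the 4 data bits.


Syndrome = 6: error at position 6

Data: 0000 (corrected bit 6)


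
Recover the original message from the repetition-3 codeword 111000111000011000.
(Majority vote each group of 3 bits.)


Groups: 111, 000, 111, 000, 011, 000
Majority votes: 101010

101010


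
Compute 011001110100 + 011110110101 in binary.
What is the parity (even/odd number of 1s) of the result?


011001110100 = 1652
011110110101 = 1973
Sum = 3625 = 111000101001
1s count = 6

even parity (6 ones in 111000101001)


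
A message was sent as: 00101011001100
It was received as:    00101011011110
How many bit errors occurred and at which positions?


XOR: 00000000010010

2 error(s) at position(s): 9, 12
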